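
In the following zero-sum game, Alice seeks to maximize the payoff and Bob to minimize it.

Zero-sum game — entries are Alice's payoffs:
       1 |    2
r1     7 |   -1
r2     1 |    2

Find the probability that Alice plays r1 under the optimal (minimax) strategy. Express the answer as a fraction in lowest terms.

Row minima are -1 and 1, so Alice's maximin is 1; column maxima are 7 and 2, so Bob's minimax is 2. These differ, so the equilibrium is in mixed strategies.
Let Alice play r1 with probability p. Bob is indifferent when 7p + (1−p) = −p + 2(1−p), giving p = 1/9.

1/9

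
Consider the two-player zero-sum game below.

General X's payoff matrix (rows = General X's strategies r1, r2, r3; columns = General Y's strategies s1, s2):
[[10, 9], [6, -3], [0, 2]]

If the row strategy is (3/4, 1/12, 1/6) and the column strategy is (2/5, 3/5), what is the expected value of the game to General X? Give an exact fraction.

73/10

Against (2/5, 3/5), each row's expected payoff is r1: 47/5; r2: 3/5; r3: 6/5.
Taking the (3/4, 1/12, 1/6)-weighted average: (3/4)·(47/5) + (1/12)·(3/5) + (1/6)·(6/5) = 73/10.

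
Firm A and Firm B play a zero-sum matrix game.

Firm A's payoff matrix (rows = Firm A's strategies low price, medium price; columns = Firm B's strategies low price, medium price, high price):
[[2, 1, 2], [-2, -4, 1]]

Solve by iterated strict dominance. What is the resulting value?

1

Row medium price is strictly dominated by row low price (2>-2, 1>-4, 2>1); eliminate medium price.
Column high price is strictly dominated by medium price for Firm B (1<2); eliminate high price.
Column low price is strictly dominated by medium price for Firm B (1<2); eliminate low price.
Only (low price, medium price) remains, with payoff 1.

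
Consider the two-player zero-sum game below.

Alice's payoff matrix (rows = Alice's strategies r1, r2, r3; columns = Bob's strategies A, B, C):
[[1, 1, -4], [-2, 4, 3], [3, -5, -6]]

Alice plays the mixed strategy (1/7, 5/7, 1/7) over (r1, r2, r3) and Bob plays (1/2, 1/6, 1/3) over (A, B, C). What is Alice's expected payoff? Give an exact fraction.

4/21

Against (1/2, 1/6, 1/3), each row's expected payoff is r1: -2/3; r2: 2/3; r3: -4/3.
Taking the (1/7, 5/7, 1/7)-weighted average: (1/7)·(-2/3) + (5/7)·(2/3) + (1/7)·(-4/3) = 4/21.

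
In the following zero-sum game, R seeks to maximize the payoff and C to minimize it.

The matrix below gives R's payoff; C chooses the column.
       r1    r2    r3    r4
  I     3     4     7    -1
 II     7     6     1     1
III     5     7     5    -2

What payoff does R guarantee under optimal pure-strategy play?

1

Row minima: -1, 1, -2 → R's maximin is 1.
Column maxima: 7, 7, 7, 1 → C's minimax is 1.
They coincide at (II, r4), so the value is 1.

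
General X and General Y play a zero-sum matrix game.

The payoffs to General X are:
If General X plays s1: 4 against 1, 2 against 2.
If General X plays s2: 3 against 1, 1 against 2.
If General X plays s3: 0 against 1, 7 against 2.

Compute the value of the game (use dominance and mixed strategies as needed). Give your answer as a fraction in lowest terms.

Row s2 is strictly dominated by row s1, so General X never plays it.
The remaining 2×2 game on (s1, s3) × (1, 2) has no saddle point. Let General X play s1 with probability p; indifference gives 4p = 2p + 7(1−p), so p = 7/9.
Similarly General Y's optimal q on 1 is 5/9, and the value is 4·(5/9) + (2)·(4/9) = 28/9.

28/9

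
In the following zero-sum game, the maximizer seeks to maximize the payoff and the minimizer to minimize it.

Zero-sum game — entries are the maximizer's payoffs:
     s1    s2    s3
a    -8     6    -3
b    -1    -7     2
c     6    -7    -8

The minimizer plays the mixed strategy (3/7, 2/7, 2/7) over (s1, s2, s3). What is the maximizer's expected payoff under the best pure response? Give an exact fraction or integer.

a: (-8)·(3/7) + (6)·(2/7) + (-3)·(2/7) = -18/7.
b: (-1)·(3/7) + (-7)·(2/7) + (2)·(2/7) = -13/7.
c: (6)·(3/7) + (-7)·(2/7) + (-8)·(2/7) = -12/7.
The best pure response is c with expected payoff -12/7.

-12/7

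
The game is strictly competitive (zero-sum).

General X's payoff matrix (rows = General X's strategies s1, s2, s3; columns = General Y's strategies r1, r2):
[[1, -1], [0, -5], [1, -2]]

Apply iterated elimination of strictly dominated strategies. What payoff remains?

-1

Column r1 is strictly dominated by r2 for General Y (-1<1, -5<0, -2<1); eliminate r1.
Row s2 is strictly dominated by row s1 (-1>-5); eliminate s2.
Row s3 is strictly dominated by row s1 (-1>-2); eliminate s3.
Only (s1, r2) remains, with payoff -1.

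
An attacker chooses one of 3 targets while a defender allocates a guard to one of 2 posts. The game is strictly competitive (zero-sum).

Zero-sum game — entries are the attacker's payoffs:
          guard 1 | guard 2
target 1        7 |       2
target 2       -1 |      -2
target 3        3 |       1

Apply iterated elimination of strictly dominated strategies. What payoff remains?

2

Column guard 1 is strictly dominated by guard 2 for the defender (2<7, -2<-1, 1<3); eliminate guard 1.
Row target 3 is strictly dominated by row target 1 (2>1); eliminate target 3.
Row target 2 is strictly dominated by row target 1 (2>-2); eliminate target 2.
Only (target 1, guard 2) remains, with payoff 2.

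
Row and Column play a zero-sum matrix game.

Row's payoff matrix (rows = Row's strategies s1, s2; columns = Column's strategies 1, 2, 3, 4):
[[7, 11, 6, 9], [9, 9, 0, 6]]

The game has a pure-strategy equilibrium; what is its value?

Row minima: 6, 0 → Row's maximin is 6.
Column maxima: 9, 11, 6, 9 → Column's minimax is 6.
They coincide at (s1, 3), so the value is 6.

6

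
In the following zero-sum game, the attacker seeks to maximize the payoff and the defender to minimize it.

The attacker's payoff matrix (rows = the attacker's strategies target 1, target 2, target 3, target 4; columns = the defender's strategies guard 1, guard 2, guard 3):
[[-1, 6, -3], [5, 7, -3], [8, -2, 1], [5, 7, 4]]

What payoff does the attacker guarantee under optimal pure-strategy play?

4

Row minima: -3, -3, -2, 4 → the attacker's maximin is 4.
Column maxima: 8, 7, 4 → the defender's minimax is 4.
They coincide at (target 4, guard 3), so the value is 4.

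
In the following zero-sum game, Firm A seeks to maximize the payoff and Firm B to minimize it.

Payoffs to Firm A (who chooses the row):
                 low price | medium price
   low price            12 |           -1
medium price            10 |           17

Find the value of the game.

107/10

Row minima are -1 and 10, so Firm A's maximin is 10; column maxima are 12 and 17, so Firm B's minimax is 12. These differ, so the equilibrium is in mixed strategies.
Let Firm A play low price with probability p. Firm B is indifferent when 12p + 10(1−p) = −p + 17(1−p), giving p = 7/20.
Let Firm B play low price with probability q. Firm A is indifferent when 12q − (1−q) = 10q + 17(1−q), giving q = 9/10.
The value is 12·(9/10) + (-1)·(1/10) = 107/10.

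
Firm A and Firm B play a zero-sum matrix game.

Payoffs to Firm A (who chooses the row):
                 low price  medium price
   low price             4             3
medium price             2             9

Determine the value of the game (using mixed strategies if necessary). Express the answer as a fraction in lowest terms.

15/4

Row minima are 3 and 2, so Firm A's maximin is 3; column maxima are 4 and 9, so Firm B's minimax is 4. These differ, so the equilibrium is in mixed strategies.
Let Firm A play low price with probability p. Firm B is indifferent when 4p + 2(1−p) = 3p + 9(1−p), giving p = 7/8.
Let Firm B play low price with probability q. Firm A is indifferent when 4q + 3(1−q) = 2q + 9(1−q), giving q = 3/4.
The value is 4·(3/4) + (3)·(1/4) = 15/4.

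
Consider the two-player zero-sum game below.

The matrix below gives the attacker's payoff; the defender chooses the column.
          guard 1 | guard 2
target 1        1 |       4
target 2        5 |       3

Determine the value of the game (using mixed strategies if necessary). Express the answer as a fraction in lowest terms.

Row minima are 1 and 3, so the attacker's maximin is 3; column maxima are 5 and 4, so the defender's minimax is 4. These differ, so the equilibrium is in mixed strategies.
Let the attacker play target 1 with probability p. The defender is indifferent when p + 5(1−p) = 4p + 3(1−p), giving p = 2/5.
Let the defender play guard 1 with probability q. The attacker is indifferent when q + 4(1−q) = 5q + 3(1−q), giving q = 1/5.
The value is 1·(1/5) + (4)·(4/5) = 17/5.

17/5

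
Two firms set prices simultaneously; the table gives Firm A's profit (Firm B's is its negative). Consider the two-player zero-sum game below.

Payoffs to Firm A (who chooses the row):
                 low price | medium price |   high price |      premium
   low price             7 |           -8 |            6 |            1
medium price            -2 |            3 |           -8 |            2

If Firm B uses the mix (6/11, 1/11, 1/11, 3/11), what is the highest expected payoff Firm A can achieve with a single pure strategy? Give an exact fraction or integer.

low price: (7)·(6/11) + (-8)·(1/11) + (6)·(1/11) + (1)·(3/11) = 43/11.
medium price: (-2)·(6/11) + (3)·(1/11) + (-8)·(1/11) + (2)·(3/11) = -1.
The best pure response is low price with expected payoff 43/11.

43/11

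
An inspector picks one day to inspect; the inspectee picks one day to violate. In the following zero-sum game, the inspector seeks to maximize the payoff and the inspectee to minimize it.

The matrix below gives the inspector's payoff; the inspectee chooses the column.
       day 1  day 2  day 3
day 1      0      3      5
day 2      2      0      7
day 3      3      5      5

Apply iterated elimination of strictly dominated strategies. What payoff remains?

3

Column day 3 is strictly dominated by day 1 for the inspectee (0<5, 2<7, 3<5); eliminate day 3.
Row day 1 is strictly dominated by row day 3 (3>0, 5>3); eliminate day 1.
Row day 2 is strictly dominated by row day 3 (3>2, 5>0); eliminate day 2.
Column day 2 is strictly dominated by day 1 for the inspectee (3<5); eliminate day 2.
Only (day 3, day 1) remains, with payoff 3.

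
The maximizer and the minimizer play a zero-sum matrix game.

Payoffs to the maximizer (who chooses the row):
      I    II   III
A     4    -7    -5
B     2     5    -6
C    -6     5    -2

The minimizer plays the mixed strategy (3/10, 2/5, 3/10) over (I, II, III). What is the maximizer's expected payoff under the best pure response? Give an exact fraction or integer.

A: (4)·(3/10) + (-7)·(2/5) + (-5)·(3/10) = -31/10.
B: (2)·(3/10) + (5)·(2/5) + (-6)·(3/10) = 4/5.
C: (-6)·(3/10) + (5)·(2/5) + (-2)·(3/10) = -2/5.
The best pure response is B with expected payoff 4/5.

4/5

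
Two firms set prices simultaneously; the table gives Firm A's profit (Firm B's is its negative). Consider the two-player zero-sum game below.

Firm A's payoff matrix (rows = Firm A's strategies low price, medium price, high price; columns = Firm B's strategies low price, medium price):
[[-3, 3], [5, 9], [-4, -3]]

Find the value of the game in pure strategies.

Row minima: -3, 5, -4 → Firm A's maximin is 5.
Column maxima: 5, 9 → Firm B's minimax is 5.
They coincide at (medium price, low price), so the value is 5.

5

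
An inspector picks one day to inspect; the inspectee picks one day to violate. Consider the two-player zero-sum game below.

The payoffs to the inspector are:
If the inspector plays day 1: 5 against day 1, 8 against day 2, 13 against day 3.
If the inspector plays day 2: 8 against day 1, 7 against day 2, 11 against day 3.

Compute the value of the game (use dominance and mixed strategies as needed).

29/4

Column day 3 is strictly dominated by day 2 for the inspectee (it gives the inspector more in every row).
The remaining 2×2 game on (day 1, day 2) × (day 1, day 2) has no saddle point. Let the inspector play day 1 with probability p; indifference gives 5p + 8(1−p) = 8p + 7(1−p), so p = 1/4.
Similarly the inspectee's optimal q on day 1 is 1/4, and the value is 5·(1/4) + (8)·(3/4) = 29/4.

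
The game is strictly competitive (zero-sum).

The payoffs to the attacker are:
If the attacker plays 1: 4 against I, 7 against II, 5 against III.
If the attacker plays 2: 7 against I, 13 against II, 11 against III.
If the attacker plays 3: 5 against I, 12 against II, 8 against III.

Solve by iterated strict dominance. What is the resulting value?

Row 3 is strictly dominated by row 2 (7>5, 13>12, 11>8); eliminate 3.
Row 1 is strictly dominated by row 2 (7>4, 13>7, 11>5); eliminate 1.
Column III is strictly dominated by I for the defender (7<11); eliminate III.
Column II is strictly dominated by I for the defender (7<13); eliminate II.
Only (2, I) remains, with payoff 7.

7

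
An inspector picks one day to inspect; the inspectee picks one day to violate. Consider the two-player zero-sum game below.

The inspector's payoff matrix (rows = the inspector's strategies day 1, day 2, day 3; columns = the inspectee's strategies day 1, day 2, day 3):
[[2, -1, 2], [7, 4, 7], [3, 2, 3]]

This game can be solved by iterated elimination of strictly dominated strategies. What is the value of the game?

4

Row day 3 is strictly dominated by row day 2 (7>3, 4>2, 7>3); eliminate day 3.
Row day 1 is strictly dominated by row day 2 (7>2, 4>-1, 7>2); eliminate day 1.
Column day 3 is strictly dominated by day 2 for the inspectee (4<7); eliminate day 3.
Column day 1 is strictly dominated by day 2 for the inspectee (4<7); eliminate day 1.
Only (day 2, day 2) remains, with payoff 4.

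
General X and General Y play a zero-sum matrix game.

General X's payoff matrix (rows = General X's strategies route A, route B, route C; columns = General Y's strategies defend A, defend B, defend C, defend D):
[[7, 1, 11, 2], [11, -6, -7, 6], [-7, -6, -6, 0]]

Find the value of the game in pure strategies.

Row minima: 1, -7, -7 → General X's maximin is 1.
Column maxima: 11, 1, 11, 6 → General Y's minimax is 1.
They coincide at (route A, defend B), so the value is 1.

1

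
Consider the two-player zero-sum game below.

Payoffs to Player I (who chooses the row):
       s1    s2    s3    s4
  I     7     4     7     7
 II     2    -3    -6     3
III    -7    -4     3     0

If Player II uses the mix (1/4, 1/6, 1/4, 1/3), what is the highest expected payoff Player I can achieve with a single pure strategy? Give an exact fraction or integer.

I: (7)·(1/4) + (4)·(1/6) + (7)·(1/4) + (7)·(1/3) = 13/2.
II: (2)·(1/4) + (-3)·(1/6) + (-6)·(1/4) + (3)·(1/3) = -1/2.
III: (-7)·(1/4) + (-4)·(1/6) + (3)·(1/4) + (0)·(1/3) = -5/3.
The best pure response is I with expected payoff 13/2.

13/2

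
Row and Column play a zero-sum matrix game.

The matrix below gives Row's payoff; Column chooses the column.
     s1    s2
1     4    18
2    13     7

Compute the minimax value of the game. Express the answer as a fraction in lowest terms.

Row minima are 4 and 7, so Row's maximin is 7; column maxima are 13 and 18, so Column's minimax is 13. These differ, so the equilibrium is in mixed strategies.
Let Row play 1 with probability p. Column is indifferent when 4p + 13(1−p) = 18p + 7(1−p), giving p = 3/10.
Let Column play s1 with probability q. Row is indifferent when 4q + 18(1−q) = 13q + 7(1−q), giving q = 11/20.
The value is 4·(11/20) + (18)·(9/20) = 103/10.

103/10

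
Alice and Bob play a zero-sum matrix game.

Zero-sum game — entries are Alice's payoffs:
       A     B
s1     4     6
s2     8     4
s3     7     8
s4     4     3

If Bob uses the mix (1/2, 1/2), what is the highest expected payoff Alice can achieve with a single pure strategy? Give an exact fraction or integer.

s1: (4)·(1/2) + (6)·(1/2) = 5.
s2: (8)·(1/2) + (4)·(1/2) = 6.
s3: (7)·(1/2) + (8)·(1/2) = 15/2.
s4: (4)·(1/2) + (3)·(1/2) = 7/2.
The best pure response is s3 with expected payoff 15/2.

15/2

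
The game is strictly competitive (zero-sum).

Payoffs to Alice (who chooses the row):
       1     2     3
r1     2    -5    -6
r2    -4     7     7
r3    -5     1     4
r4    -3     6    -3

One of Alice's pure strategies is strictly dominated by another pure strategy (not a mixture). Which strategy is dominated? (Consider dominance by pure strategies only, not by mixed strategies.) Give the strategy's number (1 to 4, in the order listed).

3

Compare r3 with r2: -4 > -5, 7 > 1, 7 > 4.
So r2 strictly dominates r3 for Alice; r3 is strictly dominated.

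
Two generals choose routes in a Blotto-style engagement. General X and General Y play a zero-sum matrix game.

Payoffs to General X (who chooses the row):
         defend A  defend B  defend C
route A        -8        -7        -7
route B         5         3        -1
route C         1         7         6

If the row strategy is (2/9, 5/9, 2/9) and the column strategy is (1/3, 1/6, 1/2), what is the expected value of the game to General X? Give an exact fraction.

8/27

Against (1/3, 1/6, 1/2), each row's expected payoff is route A: -22/3; route B: 5/3; route C: 9/2.
Taking the (2/9, 5/9, 2/9)-weighted average: (2/9)·(-22/3) + (5/9)·(5/3) + (2/9)·(9/2) = 8/27.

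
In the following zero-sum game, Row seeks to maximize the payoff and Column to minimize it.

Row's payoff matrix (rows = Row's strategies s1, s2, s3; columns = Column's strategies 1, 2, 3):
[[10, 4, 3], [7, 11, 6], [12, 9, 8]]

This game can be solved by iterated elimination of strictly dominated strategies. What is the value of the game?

8

Row s1 is strictly dominated by row s3 (12>10, 9>4, 8>3); eliminate s1.
Column 1 is strictly dominated by 3 for Column (6<7, 8<12); eliminate 1.
Column 2 is strictly dominated by 3 for Column (6<11, 8<9); eliminate 2.
Row s2 is strictly dominated by row s3 (8>6); eliminate s2.
Only (s3, 3) remains, with payoff 8.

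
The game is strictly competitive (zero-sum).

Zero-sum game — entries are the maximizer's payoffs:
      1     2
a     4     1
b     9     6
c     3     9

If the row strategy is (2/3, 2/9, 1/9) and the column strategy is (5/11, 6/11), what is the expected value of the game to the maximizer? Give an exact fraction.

43/11

Against (5/11, 6/11), each row's expected payoff is a: 26/11; b: 81/11; c: 69/11.
Taking the (2/3, 2/9, 1/9)-weighted average: (2/3)·(26/11) + (2/9)·(81/11) + (1/9)·(69/11) = 43/11.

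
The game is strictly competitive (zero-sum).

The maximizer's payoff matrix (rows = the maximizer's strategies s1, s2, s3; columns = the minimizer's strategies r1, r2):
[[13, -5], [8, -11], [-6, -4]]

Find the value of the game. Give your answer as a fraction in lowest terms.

Row s2 is strictly dominated by row s1, so the maximizer never plays it.
The remaining 2×2 game on (s1, s3) × (r1, r2) has no saddle point. Let the maximizer play s1 with probability p; indifference gives 13p − 6(1−p) = −5p − 4(1−p), so p = 1/10.
Similarly the minimizer's optimal q on r1 is 1/20, and the value is 13·(1/20) + (-5)·(19/20) = -41/10.

-41/10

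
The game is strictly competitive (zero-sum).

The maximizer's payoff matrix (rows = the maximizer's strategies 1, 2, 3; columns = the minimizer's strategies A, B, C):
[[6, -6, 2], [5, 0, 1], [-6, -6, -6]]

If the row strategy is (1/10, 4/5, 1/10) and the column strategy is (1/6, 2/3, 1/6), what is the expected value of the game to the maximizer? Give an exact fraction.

-1/15

Against (1/6, 2/3, 1/6), each row's expected payoff is 1: -8/3; 2: 1; 3: -6.
Taking the (1/10, 4/5, 1/10)-weighted average: (1/10)·(-8/3) + (4/5)·(1) + (1/10)·(-6) = -1/15.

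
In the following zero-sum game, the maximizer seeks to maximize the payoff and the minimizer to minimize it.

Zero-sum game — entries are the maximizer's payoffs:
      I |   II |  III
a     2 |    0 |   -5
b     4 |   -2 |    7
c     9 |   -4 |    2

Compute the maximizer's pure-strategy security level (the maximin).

The worst-case payoff for each row is a: -5, b: -2, c: -4.
The best of these is -2.

-2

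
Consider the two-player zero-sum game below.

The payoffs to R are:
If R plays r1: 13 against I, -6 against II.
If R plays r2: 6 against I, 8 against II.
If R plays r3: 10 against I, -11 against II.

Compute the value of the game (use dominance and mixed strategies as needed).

Row r3 is strictly dominated by row r1, so R never plays it.
The remaining 2×2 game on (r1, r2) × (I, II) has no saddle point. Let R play r1 with probability p; indifference gives 13p + 6(1−p) = −6p + 8(1−p), so p = 2/21.
Similarly C's optimal q on I is 2/3, and the value is 13·(2/3) + (-6)·(1/3) = 20/3.

20/3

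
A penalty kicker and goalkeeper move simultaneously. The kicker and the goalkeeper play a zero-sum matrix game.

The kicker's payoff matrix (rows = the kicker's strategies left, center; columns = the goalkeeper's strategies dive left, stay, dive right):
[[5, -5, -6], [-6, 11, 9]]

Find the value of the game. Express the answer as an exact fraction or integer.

9/26

Column stay is strictly dominated by dive right for the goalkeeper (it gives the kicker more in every row).
The remaining 2×2 game on (left, center) × (dive left, dive right) has no saddle point. Let the kicker play left with probability p; indifference gives 5p − 6(1−p) = −6p + 9(1−p), so p = 15/26.
Similarly the goalkeeper's optimal q on dive left is 15/26, and the value is 5·(15/26) + (-6)·(11/26) = 9/26.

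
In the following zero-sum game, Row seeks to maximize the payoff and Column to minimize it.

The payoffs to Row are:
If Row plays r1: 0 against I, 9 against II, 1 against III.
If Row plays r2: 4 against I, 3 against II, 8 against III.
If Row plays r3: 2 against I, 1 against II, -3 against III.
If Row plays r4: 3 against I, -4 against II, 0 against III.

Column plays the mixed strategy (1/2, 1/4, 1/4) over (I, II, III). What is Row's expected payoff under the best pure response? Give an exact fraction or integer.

r1: (0)·(1/2) + (9)·(1/4) + (1)·(1/4) = 5/2.
r2: (4)·(1/2) + (3)·(1/4) + (8)·(1/4) = 19/4.
r3: (2)·(1/2) + (1)·(1/4) + (-3)·(1/4) = 1/2.
r4: (3)·(1/2) + (-4)·(1/4) + (0)·(1/4) = 1/2.
The best pure response is r2 with expected payoff 19/4.

19/4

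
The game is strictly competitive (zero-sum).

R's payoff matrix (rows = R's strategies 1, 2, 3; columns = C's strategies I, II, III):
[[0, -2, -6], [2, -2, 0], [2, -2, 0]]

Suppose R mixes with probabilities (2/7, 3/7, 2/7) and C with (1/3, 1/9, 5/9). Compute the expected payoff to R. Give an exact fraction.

-44/63

Against (1/3, 1/9, 5/9), each row's expected payoff is 1: -32/9; 2: 4/9; 3: 4/9.
Taking the (2/7, 3/7, 2/7)-weighted average: (2/7)·(-32/9) + (3/7)·(4/9) + (2/7)·(4/9) = -44/63.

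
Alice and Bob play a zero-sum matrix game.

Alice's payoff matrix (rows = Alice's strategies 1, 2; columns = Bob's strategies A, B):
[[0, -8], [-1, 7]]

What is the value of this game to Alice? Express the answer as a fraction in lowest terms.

Row minima are -8 and -1, so Alice's maximin is -1; column maxima are 0 and 7, so Bob's minimax is 0. These differ, so the equilibrium is in mixed strategies.
Let Alice play 1 with probability p. Bob is indifferent when −(1−p) = −8p + 7(1−p), giving p = 1/2.
Let Bob play A with probability q. Alice is indifferent when −8(1−q) = −q + 7(1−q), giving q = 15/16.
The value is 0·(15/16) + (-8)·(1/16) = -1/2.

-1/2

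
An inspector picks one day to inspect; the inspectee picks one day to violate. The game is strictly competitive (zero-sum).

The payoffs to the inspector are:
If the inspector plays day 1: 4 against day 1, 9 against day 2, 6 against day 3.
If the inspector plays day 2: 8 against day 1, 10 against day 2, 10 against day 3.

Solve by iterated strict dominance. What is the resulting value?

8

Column day 2 is strictly dominated by day 1 for the inspectee (4<9, 8<10); eliminate day 2.
Row day 1 is strictly dominated by row day 2 (8>4, 10>6); eliminate day 1.
Column day 3 is strictly dominated by day 1 for the inspectee (8<10); eliminate day 3.
Only (day 2, day 1) remains, with payoff 8.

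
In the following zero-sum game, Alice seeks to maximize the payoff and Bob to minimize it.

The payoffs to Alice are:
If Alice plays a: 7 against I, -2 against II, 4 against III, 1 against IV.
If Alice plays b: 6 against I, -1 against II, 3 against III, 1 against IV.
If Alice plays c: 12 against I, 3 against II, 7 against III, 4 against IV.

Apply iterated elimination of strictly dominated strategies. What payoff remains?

Column I is strictly dominated by II for Bob (-2<7, -1<6, 3<12); eliminate I.
Row b is strictly dominated by row c (3>-1, 7>3, 4>1); eliminate b.
Row a is strictly dominated by row c (3>-2, 7>4, 4>1); eliminate a.
Column IV is strictly dominated by II for Bob (3<4); eliminate IV.
Column III is strictly dominated by II for Bob (3<7); eliminate III.
Only (c, II) remains, with payoff 3.

3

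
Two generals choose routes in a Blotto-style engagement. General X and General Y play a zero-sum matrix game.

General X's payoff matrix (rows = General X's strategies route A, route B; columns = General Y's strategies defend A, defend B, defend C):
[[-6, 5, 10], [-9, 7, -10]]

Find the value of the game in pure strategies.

Row minima: -6, -10 → General X's maximin is -6.
Column maxima: -6, 7, 10 → General Y's minimax is -6.
They coincide at (route A, defend A), so the value is -6.

-6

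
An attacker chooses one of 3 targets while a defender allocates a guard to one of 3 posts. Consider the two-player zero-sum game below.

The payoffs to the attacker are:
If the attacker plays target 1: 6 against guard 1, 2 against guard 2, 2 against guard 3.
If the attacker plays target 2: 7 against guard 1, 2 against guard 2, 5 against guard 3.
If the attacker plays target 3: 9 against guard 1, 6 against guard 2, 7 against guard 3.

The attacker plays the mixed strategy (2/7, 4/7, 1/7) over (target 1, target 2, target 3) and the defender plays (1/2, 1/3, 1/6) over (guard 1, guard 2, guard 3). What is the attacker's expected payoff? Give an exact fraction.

107/21

Against (1/2, 1/3, 1/6), each row's expected payoff is target 1: 4; target 2: 5; target 3: 23/3.
Taking the (2/7, 4/7, 1/7)-weighted average: (2/7)·(4) + (4/7)·(5) + (1/7)·(23/3) = 107/21.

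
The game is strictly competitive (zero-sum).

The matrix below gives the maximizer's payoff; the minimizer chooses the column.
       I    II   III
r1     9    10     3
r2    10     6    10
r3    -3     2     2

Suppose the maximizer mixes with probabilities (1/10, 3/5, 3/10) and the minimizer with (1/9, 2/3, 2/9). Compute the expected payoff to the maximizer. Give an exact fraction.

Against (1/9, 2/3, 2/9), each row's expected payoff is r1: 25/3; r2: 22/3; r3: 13/9.
Taking the (1/10, 3/5, 3/10)-weighted average: (1/10)·(25/3) + (3/5)·(22/3) + (3/10)·(13/9) = 17/3.

17/3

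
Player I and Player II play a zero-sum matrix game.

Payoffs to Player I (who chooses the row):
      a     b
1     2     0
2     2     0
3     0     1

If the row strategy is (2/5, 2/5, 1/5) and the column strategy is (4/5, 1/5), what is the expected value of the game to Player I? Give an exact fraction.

Against (4/5, 1/5), each row's expected payoff is 1: 8/5; 2: 8/5; 3: 1/5.
Taking the (2/5, 2/5, 1/5)-weighted average: (2/5)·(8/5) + (2/5)·(8/5) + (1/5)·(1/5) = 33/25.

33/25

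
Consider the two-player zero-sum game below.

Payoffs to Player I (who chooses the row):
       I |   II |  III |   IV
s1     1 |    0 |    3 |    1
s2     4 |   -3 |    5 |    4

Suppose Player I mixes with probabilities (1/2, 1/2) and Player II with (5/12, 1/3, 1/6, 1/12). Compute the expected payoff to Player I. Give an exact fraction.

17/12

Against (5/12, 1/3, 1/6, 1/12), each row's expected payoff is s1: 1; s2: 11/6.
Taking the (1/2, 1/2)-weighted average: (1/2)·(1) + (1/2)·(11/6) = 17/12.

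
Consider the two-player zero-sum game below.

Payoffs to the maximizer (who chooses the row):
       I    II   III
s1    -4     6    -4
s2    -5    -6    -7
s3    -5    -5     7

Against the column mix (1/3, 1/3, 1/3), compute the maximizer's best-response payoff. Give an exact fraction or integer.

s1: (-4)·(1/3) + (6)·(1/3) + (-4)·(1/3) = -2/3.
s2: (-5)·(1/3) + (-6)·(1/3) + (-7)·(1/3) = -6.
s3: (-5)·(1/3) + (-5)·(1/3) + (7)·(1/3) = -1.
The best pure response is s1 with expected payoff -2/3.

-2/3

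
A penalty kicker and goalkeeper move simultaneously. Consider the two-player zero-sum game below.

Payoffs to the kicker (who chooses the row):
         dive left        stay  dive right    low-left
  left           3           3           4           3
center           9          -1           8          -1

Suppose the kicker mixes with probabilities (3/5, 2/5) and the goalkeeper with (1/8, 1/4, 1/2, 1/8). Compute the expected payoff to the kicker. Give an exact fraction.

Against (1/8, 1/4, 1/2, 1/8), each row's expected payoff is left: 7/2; center: 19/4.
Taking the (3/5, 2/5)-weighted average: (3/5)·(7/2) + (2/5)·(19/4) = 4.

4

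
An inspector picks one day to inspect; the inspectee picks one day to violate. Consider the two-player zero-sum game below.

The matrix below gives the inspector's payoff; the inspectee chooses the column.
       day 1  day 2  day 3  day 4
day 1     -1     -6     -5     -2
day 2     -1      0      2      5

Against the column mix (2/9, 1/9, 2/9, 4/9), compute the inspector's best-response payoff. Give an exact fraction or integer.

day 1: (-1)·(2/9) + (-6)·(1/9) + (-5)·(2/9) + (-2)·(4/9) = -26/9.
day 2: (-1)·(2/9) + (0)·(1/9) + (2)·(2/9) + (5)·(4/9) = 22/9.
The best pure response is day 2 with expected payoff 22/9.

22/9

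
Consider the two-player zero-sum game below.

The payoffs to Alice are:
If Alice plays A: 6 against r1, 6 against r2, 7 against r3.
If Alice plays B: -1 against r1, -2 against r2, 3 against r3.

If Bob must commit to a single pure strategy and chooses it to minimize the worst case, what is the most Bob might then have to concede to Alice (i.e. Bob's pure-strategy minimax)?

6

The worst case (largest entry) in each column is r1: 6, r2: 6, r3: 7.
The best (smallest) of these is 6.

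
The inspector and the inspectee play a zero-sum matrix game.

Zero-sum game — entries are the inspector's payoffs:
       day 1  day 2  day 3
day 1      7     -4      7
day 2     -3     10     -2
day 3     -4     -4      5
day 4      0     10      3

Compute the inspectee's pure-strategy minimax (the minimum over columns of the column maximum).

7

The worst case (largest entry) in each column is day 1: 7, day 2: 10, day 3: 7.
The best (smallest) of these is 7.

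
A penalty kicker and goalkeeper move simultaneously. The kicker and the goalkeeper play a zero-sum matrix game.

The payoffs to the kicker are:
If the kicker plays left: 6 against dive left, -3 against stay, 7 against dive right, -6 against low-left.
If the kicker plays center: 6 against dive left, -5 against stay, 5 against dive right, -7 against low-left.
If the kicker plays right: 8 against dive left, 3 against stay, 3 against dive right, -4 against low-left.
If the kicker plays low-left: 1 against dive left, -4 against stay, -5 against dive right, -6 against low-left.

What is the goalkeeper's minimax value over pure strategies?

The worst case (largest entry) in each column is dive left: 8, stay: 3, dive right: 7, low-left: -4.
The best (smallest) of these is -4.

-4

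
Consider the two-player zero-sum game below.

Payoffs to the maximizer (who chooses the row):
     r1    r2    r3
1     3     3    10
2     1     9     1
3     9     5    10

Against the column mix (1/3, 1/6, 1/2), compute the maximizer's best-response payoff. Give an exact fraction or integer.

1: (3)·(1/3) + (3)·(1/6) + (10)·(1/2) = 13/2.
2: (1)·(1/3) + (9)·(1/6) + (1)·(1/2) = 7/3.
3: (9)·(1/3) + (5)·(1/6) + (10)·(1/2) = 53/6.
The best pure response is 3 with expected payoff 53/6.

53/6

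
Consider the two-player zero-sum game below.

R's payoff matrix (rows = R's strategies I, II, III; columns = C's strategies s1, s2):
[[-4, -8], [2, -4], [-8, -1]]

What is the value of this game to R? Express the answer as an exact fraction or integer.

-34/13

Row I is strictly dominated by row II, so R never plays it.
The remaining 2×2 game on (II, III) × (s1, s2) has no saddle point. Let R play II with probability p; indifference gives 2p − 8(1−p) = −4p − (1−p), so p = 7/13.
Similarly C's optimal q on s1 is 3/13, and the value is 2·(3/13) + (-4)·(10/13) = -34/13.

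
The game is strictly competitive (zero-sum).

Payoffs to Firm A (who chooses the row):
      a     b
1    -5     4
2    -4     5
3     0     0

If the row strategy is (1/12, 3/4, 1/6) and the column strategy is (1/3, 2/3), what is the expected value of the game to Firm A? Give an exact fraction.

Against (1/3, 2/3), each row's expected payoff is 1: 1; 2: 2; 3: 0.
Taking the (1/12, 3/4, 1/6)-weighted average: (1/12)·(1) + (3/4)·(2) + (1/6)·(0) = 19/12.

19/12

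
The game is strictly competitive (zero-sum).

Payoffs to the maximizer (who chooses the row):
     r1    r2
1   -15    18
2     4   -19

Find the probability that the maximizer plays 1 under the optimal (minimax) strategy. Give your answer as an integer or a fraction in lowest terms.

Row minima are -15 and -19, so the maximizer's maximin is -15; column maxima are 4 and 18, so the minimizer's minimax is 4. These differ, so the equilibrium is in mixed strategies.
Let the maximizer play 1 with probability p. The minimizer is indifferent when −15p + 4(1−p) = 18p − 19(1−p), giving p = 23/56.

23/56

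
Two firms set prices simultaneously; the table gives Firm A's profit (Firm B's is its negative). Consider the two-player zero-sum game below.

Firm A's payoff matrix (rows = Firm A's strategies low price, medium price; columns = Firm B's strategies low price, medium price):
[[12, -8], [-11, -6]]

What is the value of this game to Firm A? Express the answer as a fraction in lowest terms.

Row minima are -8 and -11, so Firm A's maximin is -8; column maxima are 12 and -6, so Firm B's minimax is -6. These differ, so the equilibrium is in mixed strategies.
Let Firm A play low price with probability p. Firm B is indifferent when 12p − 11(1−p) = −8p − 6(1−p), giving p = 1/5.
Let Firm B play low price with probability q. Firm A is indifferent when 12q − 8(1−q) = −11q − 6(1−q), giving q = 2/25.
The value is 12·(2/25) + (-8)·(23/25) = -32/5.

-32/5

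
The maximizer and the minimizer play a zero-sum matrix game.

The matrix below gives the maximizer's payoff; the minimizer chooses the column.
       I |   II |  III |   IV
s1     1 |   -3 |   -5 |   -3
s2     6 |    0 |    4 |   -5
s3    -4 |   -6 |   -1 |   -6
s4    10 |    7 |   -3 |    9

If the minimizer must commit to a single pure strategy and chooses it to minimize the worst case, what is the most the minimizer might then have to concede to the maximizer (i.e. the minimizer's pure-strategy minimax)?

4

The worst case (largest entry) in each column is I: 10, II: 7, III: 4, IV: 9.
The best (smallest) of these is 4.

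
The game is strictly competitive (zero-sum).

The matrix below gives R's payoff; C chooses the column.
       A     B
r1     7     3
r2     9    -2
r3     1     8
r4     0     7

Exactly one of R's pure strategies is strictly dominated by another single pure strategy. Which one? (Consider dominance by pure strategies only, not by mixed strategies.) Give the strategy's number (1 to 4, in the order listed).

4

Compare r4 with r3: 1 > 0, 8 > 7.
So r3 strictly dominates r4 for R; r4 is strictly dominated.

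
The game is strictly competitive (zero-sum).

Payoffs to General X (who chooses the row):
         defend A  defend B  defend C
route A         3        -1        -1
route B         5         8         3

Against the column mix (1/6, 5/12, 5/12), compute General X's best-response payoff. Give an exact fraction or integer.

65/12

route A: (3)·(1/6) + (-1)·(5/12) + (-1)·(5/12) = -1/3.
route B: (5)·(1/6) + (8)·(5/12) + (3)·(5/12) = 65/12.
The best pure response is route B with expected payoff 65/12.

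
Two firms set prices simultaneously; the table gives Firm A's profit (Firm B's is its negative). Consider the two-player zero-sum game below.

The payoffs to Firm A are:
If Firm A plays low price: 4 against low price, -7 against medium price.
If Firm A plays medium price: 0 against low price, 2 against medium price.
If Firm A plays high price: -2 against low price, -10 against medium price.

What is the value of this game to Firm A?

8/13

Row high price is strictly dominated by row low price, so Firm A never plays it.
The remaining 2×2 game on (low price, medium price) × (low price, medium price) has no saddle point. Let Firm A play low price with probability p; indifference gives 4p = −7p + 2(1−p), so p = 2/13.
Similarly Firm B's optimal q on low price is 9/13, and the value is 4·(9/13) + (-7)·(4/13) = 8/13.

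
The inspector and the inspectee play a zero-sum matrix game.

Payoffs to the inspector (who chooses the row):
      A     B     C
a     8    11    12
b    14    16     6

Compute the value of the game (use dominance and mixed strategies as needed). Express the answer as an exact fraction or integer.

10

Column B is strictly dominated by A for the inspectee (it gives the inspector more in every row).
The remaining 2×2 game on (a, b) × (A, C) has no saddle point. Let the inspector play a with probability p; indifference gives 8p + 14(1−p) = 12p + 6(1−p), so p = 2/3.
Similarly the inspectee's optimal q on A is 1/2, and the value is 8·(1/2) + (12)·(1/2) = 10.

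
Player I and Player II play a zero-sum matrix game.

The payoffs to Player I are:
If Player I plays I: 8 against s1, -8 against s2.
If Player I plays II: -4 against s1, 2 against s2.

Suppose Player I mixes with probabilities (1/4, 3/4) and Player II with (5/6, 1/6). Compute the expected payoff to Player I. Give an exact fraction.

-11/12

Against (5/6, 1/6), each row's expected payoff is I: 16/3; II: -3.
Taking the (1/4, 3/4)-weighted average: (1/4)·(16/3) + (3/4)·(-3) = -11/12.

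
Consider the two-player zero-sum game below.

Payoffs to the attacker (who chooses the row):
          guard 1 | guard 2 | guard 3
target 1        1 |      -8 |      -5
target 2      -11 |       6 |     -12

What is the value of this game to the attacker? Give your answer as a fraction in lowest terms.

-6

Column guard 1 is strictly dominated by guard 3 for the defender (it gives the attacker more in every row).
The remaining 2×2 game on (target 1, target 2) × (guard 2, guard 3) has no saddle point. Let the attacker play target 1 with probability p; indifference gives −8p + 6(1−p) = −5p − 12(1−p), so p = 6/7.
Similarly the defender's optimal q on guard 2 is 1/3, and the value is -8·(1/3) + (-5)·(2/3) = -6.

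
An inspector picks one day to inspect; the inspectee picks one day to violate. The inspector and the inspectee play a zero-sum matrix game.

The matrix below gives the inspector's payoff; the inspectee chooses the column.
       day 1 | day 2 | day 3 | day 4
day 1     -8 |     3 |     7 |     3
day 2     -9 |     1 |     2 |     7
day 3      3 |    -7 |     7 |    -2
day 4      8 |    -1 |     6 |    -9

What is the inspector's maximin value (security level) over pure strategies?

The worst-case payoff for each row is day 1: -8, day 2: -9, day 3: -7, day 4: -9.
The best of these is -7.

-7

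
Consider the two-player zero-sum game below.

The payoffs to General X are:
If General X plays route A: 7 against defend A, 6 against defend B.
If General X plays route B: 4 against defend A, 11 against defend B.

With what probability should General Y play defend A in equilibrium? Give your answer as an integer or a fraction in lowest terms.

Row minima are 6 and 4, so General X's maximin is 6; column maxima are 7 and 11, so General Y's minimax is 7. These differ, so the equilibrium is in mixed strategies.
Let General Y play defend A with probability q. General X is indifferent when 7q + 6(1−q) = 4q + 11(1−q), giving q = 5/8.

5/8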